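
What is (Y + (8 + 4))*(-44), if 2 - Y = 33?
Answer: 836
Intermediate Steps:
Y = -31 (Y = 2 - 1*33 = 2 - 33 = -31)
(Y + (8 + 4))*(-44) = (-31 + (8 + 4))*(-44) = (-31 + 12)*(-44) = -19*(-44) = 836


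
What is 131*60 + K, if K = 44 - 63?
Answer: 7841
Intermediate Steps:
K = -19
131*60 + K = 131*60 - 19 = 7860 - 19 = 7841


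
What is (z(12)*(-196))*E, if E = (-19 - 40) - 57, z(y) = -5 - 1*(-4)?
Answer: -22736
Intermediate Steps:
z(y) = -1 (z(y) = -5 + 4 = -1)
E = -116 (E = -59 - 57 = -116)
(z(12)*(-196))*E = -1*(-196)*(-116) = 196*(-116) = -22736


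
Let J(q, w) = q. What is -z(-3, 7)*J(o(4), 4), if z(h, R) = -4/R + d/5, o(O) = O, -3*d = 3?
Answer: 108/35 ≈ 3.0857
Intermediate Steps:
d = -1 (d = -⅓*3 = -1)
z(h, R) = -⅕ - 4/R (z(h, R) = -4/R - 1/5 = -4/R - 1*⅕ = -4/R - ⅕ = -⅕ - 4/R)
-z(-3, 7)*J(o(4), 4) = -(⅕)*(-20 - 1*7)/7*4 = -(⅕)*(⅐)*(-20 - 7)*4 = -(⅕)*(⅐)*(-27)*4 = -(-27)*4/35 = -1*(-108/35) = 108/35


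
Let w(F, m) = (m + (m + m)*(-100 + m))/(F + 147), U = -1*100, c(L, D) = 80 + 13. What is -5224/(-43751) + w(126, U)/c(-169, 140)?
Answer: 136972/81003 ≈ 1.6910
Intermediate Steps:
c(L, D) = 93
U = -100
w(F, m) = (m + 2*m*(-100 + m))/(147 + F) (w(F, m) = (m + (2*m)*(-100 + m))/(147 + F) = (m + 2*m*(-100 + m))/(147 + F))
-5224/(-43751) + w(126, U)/c(-169, 140) = -5224/(-43751) - 100*(-199 + 2*(-100))/(147 + 126)/93 = -5224*(-1/43751) - 100*(-199 - 200)/273*(1/93) = 8/67 - 100*1/273*(-399)*(1/93) = 8/67 + (1900/13)*(1/93) = 8/67 + 1900/1209 = 136972/81003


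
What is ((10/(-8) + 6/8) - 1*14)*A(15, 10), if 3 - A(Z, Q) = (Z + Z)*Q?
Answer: 8613/2 ≈ 4306.5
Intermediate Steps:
A(Z, Q) = 3 - 2*Q*Z (A(Z, Q) = 3 - (Z + Z)*Q = 3 - 2*Z*Q = 3 - 2*Q*Z)
((10/(-8) + 6/8) - 1*14)*A(15, 10) = ((10/(-8) + 6/8) - 1*14)*(3 - 2*10*15) = ((10*(-1/8) + 6*(1/8)) - 14)*(3 - 300) = ((-5/4 + 3/4) - 14)*(-297) = (-1/2 - 14)*(-297) = -29/2*(-297) = 8613/2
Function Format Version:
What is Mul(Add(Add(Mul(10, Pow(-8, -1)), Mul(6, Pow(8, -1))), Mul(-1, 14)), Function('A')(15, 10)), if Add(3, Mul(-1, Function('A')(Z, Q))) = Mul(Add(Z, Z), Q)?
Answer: Rational(8613, 2) ≈ 4306.5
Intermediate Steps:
Function('A')(Z, Q) = Add(3, Mul(-2, Q, Z)) (Function('A')(Z, Q) = Add(3, Mul(-1, Mul(Add(Z, Z), Q))) = Add(3, Mul(-1, Mul(Mul(2, Z), Q))) = Add(3, Mul(-1, Mul(2, Q, Z))) = Add(3, Mul(-2, Q, Z)))
Mul(Add(Add(Mul(10, Pow(-8, -1)), Mul(6, Pow(8, -1))), Mul(-1, 14)), Function('A')(15, 10)) = Mul(Add(Add(Mul(10, Pow(-8, -1)), Mul(6, Pow(8, -1))), Mul(-1, 14)), Add(3, Mul(-2, 10, 15))) = Mul(Add(Add(Mul(10, Rational(-1, 8)), Mul(6, Rational(1, 8))), -14), Add(3, -300)) = Mul(Add(Add(Rational(-5, 4), Rational(3, 4)), -14), -297) = Mul(Add(Rational(-1, 2), -14), -297) = Mul(Rational(-29, 2), -297) = Rational(8613, 2)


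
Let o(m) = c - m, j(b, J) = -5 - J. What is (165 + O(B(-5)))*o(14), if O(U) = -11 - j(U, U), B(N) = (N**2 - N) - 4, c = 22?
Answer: 1480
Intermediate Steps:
B(N) = -4 + N**2 - N
O(U) = -6 + U (O(U) = -11 - (-5 - U) = -11 + (5 + U) = -6 + U)
o(m) = 22 - m
(165 + O(B(-5)))*o(14) = (165 + (-6 + (-4 + (-5)**2 - 1*(-5))))*(22 - 1*14) = (165 + (-6 + (-4 + 25 + 5)))*(22 - 14) = (165 + (-6 + 26))*8 = (165 + 20)*8 = 185*8 = 1480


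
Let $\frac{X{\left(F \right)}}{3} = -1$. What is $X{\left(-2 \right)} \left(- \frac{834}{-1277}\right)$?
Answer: $- \frac{2502}{1277} \approx -1.9593$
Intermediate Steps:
$X{\left(F \right)} = -3$ ($X{\left(F \right)} = 3 \left(-1\right) = -3$)
$X{\left(-2 \right)} \left(- \frac{834}{-1277}\right) = - 3 \left(- \frac{834}{-1277}\right) = - 3 \left(\left(-834\right) \left(- \frac{1}{1277}\right)\right) = \left(-3\right) \frac{834}{1277} = - \frac{2502}{1277}$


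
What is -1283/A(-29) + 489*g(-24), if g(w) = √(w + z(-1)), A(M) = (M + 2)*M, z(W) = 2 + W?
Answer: -1283/783 + 489*I*√23 ≈ -1.6386 + 2345.2*I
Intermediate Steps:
A(M) = M*(2 + M) (A(M) = (2 + M)*M = M*(2 + M))
g(w) = √(1 + w) (g(w) = √(w + (2 - 1)) = √(w + 1) = √(1 + w))
-1283/A(-29) + 489*g(-24) = -1283*(-1/(29*(2 - 29))) + 489*√(1 - 24) = -1283/((-29*(-27))) + 489*√(-23) = -1283/783 + 489*(I*√23) = -1283*1/783 + 489*I*√23 = -1283/783 + 489*I*√23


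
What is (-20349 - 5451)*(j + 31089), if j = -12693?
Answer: -474616800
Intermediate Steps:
(-20349 - 5451)*(j + 31089) = (-20349 - 5451)*(-12693 + 31089) = -25800*18396 = -474616800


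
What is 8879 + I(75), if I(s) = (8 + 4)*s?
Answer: 9779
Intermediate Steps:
I(s) = 12*s
8879 + I(75) = 8879 + 12*75 = 8879 + 900 = 9779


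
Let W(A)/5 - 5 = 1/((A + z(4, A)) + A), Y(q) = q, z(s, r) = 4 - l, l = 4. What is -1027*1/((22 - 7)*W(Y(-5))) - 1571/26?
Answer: -1208089/19110 ≈ -63.218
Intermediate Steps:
z(s, r) = 0 (z(s, r) = 4 - 1*4 = 4 - 4 = 0)
W(A) = 25 + 5/(2*A) (W(A) = 25 + 5/((A + 0) + A) = 25 + 5/(A + A) = 25 + 5/((2*A)) = 25 + 5*(1/(2*A)) = 25 + 5/(2*A))
-1027*1/((22 - 7)*W(Y(-5))) - 1571/26 = -1027*1/((22 - 7)*(25 + (5/2)/(-5))) - 1571/26 = -1027*1/(15*(25 + (5/2)*(-1/5))) - 1571*1/26 = -1027*1/(15*(25 - 1/2)) - 1571/26 = -1027/((49/2)*15) - 1571/26 = -1027/735/2 - 1571/26 = -1027*2/735 - 1571/26 = -2054/735 - 1571/26 = -1208089/19110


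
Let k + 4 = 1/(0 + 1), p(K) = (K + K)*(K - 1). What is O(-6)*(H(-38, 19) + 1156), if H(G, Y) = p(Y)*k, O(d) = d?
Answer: 5376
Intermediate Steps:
p(K) = 2*K*(-1 + K) (p(K) = (2*K)*(-1 + K) = 2*K*(-1 + K))
k = -3 (k = -4 + 1/(0 + 1) = -4 + 1/1 = -4 + 1 = -3)
H(G, Y) = -6*Y*(-1 + Y) (H(G, Y) = (2*Y*(-1 + Y))*(-3) = -6*Y*(-1 + Y))
O(-6)*(H(-38, 19) + 1156) = -6*(6*19*(1 - 1*19) + 1156) = -6*(6*19*(1 - 19) + 1156) = -6*(6*19*(-18) + 1156) = -6*(-2052 + 1156) = -6*(-896) = 5376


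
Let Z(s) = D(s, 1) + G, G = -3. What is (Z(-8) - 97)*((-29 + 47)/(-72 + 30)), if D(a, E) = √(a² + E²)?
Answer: 300/7 - 3*√65/7 ≈ 39.402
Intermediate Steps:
D(a, E) = √(E² + a²)
Z(s) = -3 + √(1 + s²) (Z(s) = √(1² + s²) - 3 = √(1 + s²) - 3 = -3 + √(1 + s²))
(Z(-8) - 97)*((-29 + 47)/(-72 + 30)) = ((-3 + √(1 + (-8)²)) - 97)*((-29 + 47)/(-72 + 30)) = ((-3 + √(1 + 64)) - 97)*(18/(-42)) = ((-3 + √65) - 97)*(18*(-1/42)) = (-100 + √65)*(-3/7) = 300/7 - 3*√65/7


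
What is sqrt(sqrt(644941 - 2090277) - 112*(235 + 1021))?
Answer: sqrt(-140672 + 2*I*sqrt(361334)) ≈ 1.603 + 375.07*I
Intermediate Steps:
sqrt(sqrt(644941 - 2090277) - 112*(235 + 1021)) = sqrt(sqrt(-1445336) - 112*1256) = sqrt(2*I*sqrt(361334) - 140672) = sqrt(-140672 + 2*I*sqrt(361334))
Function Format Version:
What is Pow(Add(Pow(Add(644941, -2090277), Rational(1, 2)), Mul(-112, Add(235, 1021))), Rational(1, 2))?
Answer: Pow(Add(-140672, Mul(2, I, Pow(361334, Rational(1, 2)))), Rational(1, 2)) ≈ Add(1.603, Mul(375.07, I))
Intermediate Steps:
Pow(Add(Pow(Add(644941, -2090277), Rational(1, 2)), Mul(-112, Add(235, 1021))), Rational(1, 2)) = Pow(Add(Pow(-1445336, Rational(1, 2)), Mul(-112, 1256)), Rational(1, 2)) = Pow(Add(Mul(2, I, Pow(361334, Rational(1, 2))), -140672), Rational(1, 2)) = Pow(Add(-140672, Mul(2, I, Pow(361334, Rational(1, 2)))), Rational(1, 2))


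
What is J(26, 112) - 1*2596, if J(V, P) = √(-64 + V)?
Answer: -2596 + I*√38 ≈ -2596.0 + 6.1644*I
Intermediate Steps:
J(26, 112) - 1*2596 = √(-64 + 26) - 1*2596 = √(-38) - 2596 = I*√38 - 2596 = -2596 + I*√38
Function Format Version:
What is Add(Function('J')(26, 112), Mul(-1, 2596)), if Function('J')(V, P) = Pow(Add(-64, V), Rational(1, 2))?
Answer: Add(-2596, Mul(I, Pow(38, Rational(1, 2)))) ≈ Add(-2596.0, Mul(6.1644, I))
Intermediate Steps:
Add(Function('J')(26, 112), Mul(-1, 2596)) = Add(Pow(Add(-64, 26), Rational(1, 2)), Mul(-1, 2596)) = Add(Pow(-38, Rational(1, 2)), -2596) = Add(Mul(I, Pow(38, Rational(1, 2))), -2596) = Add(-2596, Mul(I, Pow(38, Rational(1, 2))))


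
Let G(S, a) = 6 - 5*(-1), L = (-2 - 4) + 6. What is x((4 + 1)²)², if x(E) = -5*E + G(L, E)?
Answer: 12996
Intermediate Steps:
L = 0 (L = -6 + 6 = 0)
G(S, a) = 11 (G(S, a) = 6 + 5 = 11)
x(E) = 11 - 5*E (x(E) = -5*E + 11 = 11 - 5*E)
x((4 + 1)²)² = (11 - 5*(4 + 1)²)² = (11 - 5*5²)² = (11 - 5*25)² = (11 - 125)² = (-114)² = 12996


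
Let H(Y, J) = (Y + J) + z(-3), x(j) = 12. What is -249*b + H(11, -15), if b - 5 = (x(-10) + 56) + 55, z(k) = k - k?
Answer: -31876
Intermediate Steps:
z(k) = 0
H(Y, J) = J + Y (H(Y, J) = (Y + J) + 0 = (J + Y) + 0 = J + Y)
b = 128 (b = 5 + ((12 + 56) + 55) = 5 + (68 + 55) = 5 + 123 = 128)
-249*b + H(11, -15) = -249*128 + (-15 + 11) = -31872 - 4 = -31876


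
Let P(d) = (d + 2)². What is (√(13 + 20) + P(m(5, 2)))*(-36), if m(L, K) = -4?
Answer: -144 - 36*√33 ≈ -350.80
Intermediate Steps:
P(d) = (2 + d)²
(√(13 + 20) + P(m(5, 2)))*(-36) = (√(13 + 20) + (2 - 4)²)*(-36) = (√33 + (-2)²)*(-36) = (√33 + 4)*(-36) = (4 + √33)*(-36) = -144 - 36*√33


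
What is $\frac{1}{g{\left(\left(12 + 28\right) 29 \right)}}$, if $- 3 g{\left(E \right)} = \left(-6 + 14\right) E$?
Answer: $- \frac{3}{9280} \approx -0.00032328$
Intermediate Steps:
$g{\left(E \right)} = - \frac{8 E}{3}$ ($g{\left(E \right)} = - \frac{\left(-6 + 14\right) E}{3} = - \frac{8 E}{3}$)
$\frac{1}{g{\left(\left(12 + 28\right) 29 \right)}} = \frac{1}{\left(- \frac{8}{3}\right) \left(12 + 28\right) 29} = \frac{1}{\left(- \frac{8}{3}\right) 40 \cdot 29} = \frac{1}{\left(- \frac{8}{3}\right) 1160} = \frac{1}{- \frac{9280}{3}} = - \frac{3}{9280}$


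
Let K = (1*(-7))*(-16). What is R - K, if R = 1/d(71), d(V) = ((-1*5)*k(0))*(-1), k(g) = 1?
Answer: -559/5 ≈ -111.80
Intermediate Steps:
K = 112 (K = -7*(-16) = 112)
d(V) = 5 (d(V) = (-1*5*1)*(-1) = -5*1*(-1) = -5*(-1) = 5)
R = ⅕ (R = 1/5 = ⅕ ≈ 0.20000)
R - K = ⅕ - 1*112 = ⅕ - 112 = -559/5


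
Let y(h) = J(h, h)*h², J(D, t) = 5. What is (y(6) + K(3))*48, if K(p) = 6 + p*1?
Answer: 9072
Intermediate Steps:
K(p) = 6 + p
y(h) = 5*h²
(y(6) + K(3))*48 = (5*6² + (6 + 3))*48 = (5*36 + 9)*48 = (180 + 9)*48 = 189*48 = 9072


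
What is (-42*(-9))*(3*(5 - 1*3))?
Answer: 2268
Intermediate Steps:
(-42*(-9))*(3*(5 - 1*3)) = 378*(3*(5 - 3)) = 378*(3*2) = 378*6 = 2268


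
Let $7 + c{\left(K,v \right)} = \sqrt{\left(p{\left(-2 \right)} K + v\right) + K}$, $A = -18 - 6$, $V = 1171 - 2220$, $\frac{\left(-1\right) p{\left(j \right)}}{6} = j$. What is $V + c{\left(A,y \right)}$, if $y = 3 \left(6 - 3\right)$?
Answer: $-1056 + i \sqrt{303} \approx -1056.0 + 17.407 i$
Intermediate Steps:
$p{\left(j \right)} = - 6 j$
$V = -1049$
$y = 9$ ($y = 3 \cdot 3 = 9$)
$A = -24$ ($A = -18 - 6 = -24$)
$c{\left(K,v \right)} = -7 + \sqrt{v + 13 K}$ ($c{\left(K,v \right)} = -7 + \sqrt{\left(\left(-6\right) \left(-2\right) K + v\right) + K} = -7 + \sqrt{\left(12 K + v\right) + K} = -7 + \sqrt{\left(v + 12 K\right) + K} = -7 + \sqrt{v + 13 K}$)
$V + c{\left(A,y \right)} = -1049 - \left(7 - \sqrt{9 + 13 \left(-24\right)}\right) = -1049 - \left(7 - \sqrt{9 - 312}\right) = -1049 - \left(7 - \sqrt{-303}\right) = -1049 - \left(7 - i \sqrt{303}\right) = -1056 + i \sqrt{303}$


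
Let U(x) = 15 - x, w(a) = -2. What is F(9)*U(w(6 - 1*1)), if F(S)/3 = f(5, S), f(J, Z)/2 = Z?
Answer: 918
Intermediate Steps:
f(J, Z) = 2*Z
F(S) = 6*S (F(S) = 3*(2*S) = 6*S)
F(9)*U(w(6 - 1*1)) = (6*9)*(15 - 1*(-2)) = 54*(15 + 2) = 54*17 = 918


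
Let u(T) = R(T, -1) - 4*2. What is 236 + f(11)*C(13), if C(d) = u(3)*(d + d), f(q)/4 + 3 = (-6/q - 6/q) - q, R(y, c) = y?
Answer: 88916/11 ≈ 8083.3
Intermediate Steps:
u(T) = -8 + T (u(T) = T - 4*2 = T - 8 = -8 + T)
f(q) = -12 - 48/q - 4*q (f(q) = -12 + 4*((-6/q - 6/q) - q) = -12 + 4*(-12/q - q) = -12 + 4*(-q - 12/q) = -12 + (-48/q - 4*q) = -12 - 48/q - 4*q)
C(d) = -10*d (C(d) = (-8 + 3)*(d + d) = -10*d)
236 + f(11)*C(13) = 236 + (-12 - 48/11 - 4*11)*(-10*13) = 236 + (-12 - 48*1/11 - 44)*(-130) = 236 + (-12 - 48/11 - 44)*(-130) = 236 - 664/11*(-130) = 236 + 86320/11 = 88916/11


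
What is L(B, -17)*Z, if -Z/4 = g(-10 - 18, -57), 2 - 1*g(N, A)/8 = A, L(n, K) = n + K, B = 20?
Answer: -5664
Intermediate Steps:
L(n, K) = K + n
g(N, A) = 16 - 8*A
Z = -1888 (Z = -4*(16 - 8*(-57)) = -4*(16 + 456) = -4*472 = -1888)
L(B, -17)*Z = (-17 + 20)*(-1888) = 3*(-1888) = -5664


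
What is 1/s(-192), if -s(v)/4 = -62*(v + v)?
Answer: -1/95232 ≈ -1.0501e-5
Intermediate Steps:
s(v) = 496*v (s(v) = -(-248)*(v + v) = -(-248)*2*v = -(-496)*v = 496*v)
1/s(-192) = 1/(496*(-192)) = 1/(-95232) = -1/95232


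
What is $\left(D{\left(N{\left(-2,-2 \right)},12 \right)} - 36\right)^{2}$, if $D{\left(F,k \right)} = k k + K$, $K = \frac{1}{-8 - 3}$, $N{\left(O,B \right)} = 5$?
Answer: $\frac{1408969}{121} \approx 11644.0$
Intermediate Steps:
$K = - \frac{1}{11}$ ($K = \frac{1}{-11} = - \frac{1}{11} \approx -0.090909$)
$D{\left(F,k \right)} = - \frac{1}{11} + k^{2}$ ($D{\left(F,k \right)} = k k - \frac{1}{11} = k^{2} - \frac{1}{11} = - \frac{1}{11} + k^{2}$)
$\left(D{\left(N{\left(-2,-2 \right)},12 \right)} - 36\right)^{2} = \left(\left(- \frac{1}{11} + 12^{2}\right) - 36\right)^{2} = \left(\left(- \frac{1}{11} + 144\right) - 36\right)^{2} = \left(\frac{1583}{11} - 36\right)^{2} = \left(\frac{1187}{11}\right)^{2} = \frac{1408969}{121}$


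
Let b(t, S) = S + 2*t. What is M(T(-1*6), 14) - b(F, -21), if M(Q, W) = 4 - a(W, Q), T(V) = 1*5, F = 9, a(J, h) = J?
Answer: -7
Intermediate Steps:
T(V) = 5
M(Q, W) = 4 - W
M(T(-1*6), 14) - b(F, -21) = (4 - 1*14) - (-21 + 2*9) = (4 - 14) - (-21 + 18) = -10 - 1*(-3) = -10 + 3 = -7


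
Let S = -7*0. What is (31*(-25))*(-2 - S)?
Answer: 1550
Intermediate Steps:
S = 0
(31*(-25))*(-2 - S) = (31*(-25))*(-2 - 1*0) = -775*(-2 + 0) = -775*(-2) = 1550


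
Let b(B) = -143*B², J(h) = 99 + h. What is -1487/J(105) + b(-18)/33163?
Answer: -4520393/520404 ≈ -8.6863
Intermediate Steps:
-1487/J(105) + b(-18)/33163 = -1487/(99 + 105) - 143*(-18)²/33163 = -1487/204 - 143*324*(1/33163) = -1487*1/204 - 46332*1/33163 = -1487/204 - 3564/2551 = -4520393/520404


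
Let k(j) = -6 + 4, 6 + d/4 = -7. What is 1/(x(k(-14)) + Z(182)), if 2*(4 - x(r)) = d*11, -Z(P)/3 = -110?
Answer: 1/620 ≈ 0.0016129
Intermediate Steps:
d = -52 (d = -24 + 4*(-7) = -24 - 28 = -52)
k(j) = -2
Z(P) = 330 (Z(P) = -3*(-110) = 330)
x(r) = 290 (x(r) = 4 - (-26)*11 = 4 - ½*(-572) = 4 + 286 = 290)
1/(x(k(-14)) + Z(182)) = 1/(290 + 330) = 1/620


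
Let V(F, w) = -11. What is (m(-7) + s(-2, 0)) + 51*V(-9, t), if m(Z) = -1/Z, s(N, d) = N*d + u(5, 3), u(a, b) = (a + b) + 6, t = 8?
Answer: -3828/7 ≈ -546.86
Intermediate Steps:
u(a, b) = 6 + a + b
s(N, d) = 14 + N*d (s(N, d) = N*d + (6 + 5 + 3) = N*d + 14 = 14 + N*d)
(m(-7) + s(-2, 0)) + 51*V(-9, t) = (-1/(-7) + (14 - 2*0)) + 51*(-11) = (-1*(-⅐) + (14 + 0)) - 561 = (⅐ + 14) - 561 = 99/7 - 561 = -3828/7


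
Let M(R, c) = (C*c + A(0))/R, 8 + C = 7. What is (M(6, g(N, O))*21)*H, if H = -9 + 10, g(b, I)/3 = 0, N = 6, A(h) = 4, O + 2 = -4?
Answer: 14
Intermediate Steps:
O = -6 (O = -2 - 4 = -6)
C = -1 (C = -8 + 7 = -1)
g(b, I) = 0 (g(b, I) = 3*0 = 0)
M(R, c) = (4 - c)/R (M(R, c) = (-c + 4)/R = (4 - c)/R)
H = 1
(M(6, g(N, O))*21)*H = (((4 - 1*0)/6)*21)*1 = (((4 + 0)/6)*21)*1 = (((⅙)*4)*21)*1 = ((⅔)*21)*1 = 14*1 = 14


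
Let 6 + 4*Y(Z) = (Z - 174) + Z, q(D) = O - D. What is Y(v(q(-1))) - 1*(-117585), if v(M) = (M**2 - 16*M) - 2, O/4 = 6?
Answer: 235303/2 ≈ 1.1765e+5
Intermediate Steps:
O = 24 (O = 4*6 = 24)
q(D) = 24 - D
v(M) = -2 + M**2 - 16*M
Y(Z) = -45 + Z/2 (Y(Z) = -3/2 + ((Z - 174) + Z)/4 = -3/2 + ((-174 + Z) + Z)/4 = -3/2 + (-174 + 2*Z)/4 = -3/2 + (-87/2 + Z/2) = -45 + Z/2)
Y(v(q(-1))) - 1*(-117585) = (-45 + (-2 + (24 - 1*(-1))**2 - 16*(24 - 1*(-1)))/2) - 1*(-117585) = (-45 + (-2 + (24 + 1)**2 - 16*(24 + 1))/2) + 117585 = (-45 + (-2 + 25**2 - 16*25)/2) + 117585 = (-45 + (-2 + 625 - 400)/2) + 117585 = (-45 + (1/2)*223) + 117585 = (-45 + 223/2) + 117585 = 133/2 + 117585 = 235303/2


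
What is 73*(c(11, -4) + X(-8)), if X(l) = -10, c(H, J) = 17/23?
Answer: -15549/23 ≈ -676.04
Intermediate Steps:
c(H, J) = 17/23 (c(H, J) = 17*(1/23) = 17/23)
73*(c(11, -4) + X(-8)) = 73*(17/23 - 10) = 73*(-213/23) = -15549/23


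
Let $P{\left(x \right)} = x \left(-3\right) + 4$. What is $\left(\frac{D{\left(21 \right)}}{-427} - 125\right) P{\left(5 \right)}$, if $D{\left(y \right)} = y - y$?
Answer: $1375$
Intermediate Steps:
$P{\left(x \right)} = 4 - 3 x$ ($P{\left(x \right)} = - 3 x + 4 = 4 - 3 x$)
$D{\left(y \right)} = 0$
$\left(\frac{D{\left(21 \right)}}{-427} - 125\right) P{\left(5 \right)} = \left(\frac{0}{-427} - 125\right) \left(4 - 15\right) = \left(0 \left(- \frac{1}{427}\right) - 125\right) \left(4 - 15\right) = \left(0 - 125\right) \left(-11\right) = \left(-125\right) \left(-11\right) = 1375$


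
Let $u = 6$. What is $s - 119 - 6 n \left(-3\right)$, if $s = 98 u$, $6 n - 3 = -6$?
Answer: $1659$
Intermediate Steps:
$n = - \frac{1}{2}$ ($n = \frac{1}{2} + \frac{1}{6} \left(-6\right) = \frac{1}{2} - 1 = - \frac{1}{2} \approx -0.5$)
$s = 588$ ($s = 98 \cdot 6 = 588$)
$s - 119 - 6 n \left(-3\right) = 588 - 119 \left(-6\right) \left(- \frac{1}{2}\right) \left(-3\right) = 588 - 119 \cdot 3 \left(-3\right) = 588 - -1071 = 588 + 1071 = 1659$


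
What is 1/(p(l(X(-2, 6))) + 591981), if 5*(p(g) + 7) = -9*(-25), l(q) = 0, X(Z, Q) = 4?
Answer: 1/592019 ≈ 1.6891e-6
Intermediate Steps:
p(g) = 38 (p(g) = -7 + (-9*(-25))/5 = -7 + (1/5)*225 = -7 + 45 = 38)
1/(p(l(X(-2, 6))) + 591981) = 1/(38 + 591981) = 1/592019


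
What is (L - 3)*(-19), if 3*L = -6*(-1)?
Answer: 19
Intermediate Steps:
L = 2 (L = (-6*(-1))/3 = (⅓)*6 = 2)
(L - 3)*(-19) = (2 - 3)*(-19) = -1*(-19) = 19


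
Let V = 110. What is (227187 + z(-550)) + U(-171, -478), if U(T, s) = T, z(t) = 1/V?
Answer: 24971761/110 ≈ 2.2702e+5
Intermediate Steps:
z(t) = 1/110
(227187 + z(-550)) + U(-171, -478) = (227187 + 1/110) - 171 = 24990571/110 - 171 = 24971761/110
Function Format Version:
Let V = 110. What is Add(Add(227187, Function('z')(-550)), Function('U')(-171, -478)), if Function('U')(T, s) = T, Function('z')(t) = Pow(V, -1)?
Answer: Rational(24971761, 110) ≈ 2.2702e+5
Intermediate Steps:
Function('z')(t) = Rational(1, 110) (Function('z')(t) = Pow(110, -1) = Rational(1, 110))
Add(Add(227187, Function('z')(-550)), Function('U')(-171, -478)) = Add(Add(227187, Rational(1, 110)), -171) = Add(Rational(24990571, 110), -171) = Rational(24971761, 110)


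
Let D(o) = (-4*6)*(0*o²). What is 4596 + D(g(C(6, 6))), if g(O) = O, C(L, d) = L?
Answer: 4596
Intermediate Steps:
D(o) = 0 (D(o) = -24*0 = 0)
4596 + D(g(C(6, 6))) = 4596 + 0 = 4596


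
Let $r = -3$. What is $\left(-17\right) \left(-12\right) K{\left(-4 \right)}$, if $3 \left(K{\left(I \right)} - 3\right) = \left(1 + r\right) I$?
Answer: $1156$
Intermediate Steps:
$K{\left(I \right)} = 3 - \frac{2 I}{3}$ ($K{\left(I \right)} = 3 + \frac{\left(1 - 3\right) I}{3} = 3 + \frac{\left(-2\right) I}{3} = 3 - \frac{2 I}{3}$)
$\left(-17\right) \left(-12\right) K{\left(-4 \right)} = \left(-17\right) \left(-12\right) \left(3 - - \frac{8}{3}\right) = 204 \left(3 + \frac{8}{3}\right) = 204 \cdot \frac{17}{3} = 1156$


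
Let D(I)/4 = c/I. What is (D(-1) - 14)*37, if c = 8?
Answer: -1702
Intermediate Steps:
D(I) = 32/I (D(I) = 4*(8/I) = 32/I)
(D(-1) - 14)*37 = (32/(-1) - 14)*37 = (32*(-1) - 14)*37 = (-32 - 14)*37 = -46*37 = -1702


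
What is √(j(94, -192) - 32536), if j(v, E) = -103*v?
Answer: I*√42218 ≈ 205.47*I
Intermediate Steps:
√(j(94, -192) - 32536) = √(-103*94 - 32536) = √(-9682 - 32536) = √(-42218) = I*√42218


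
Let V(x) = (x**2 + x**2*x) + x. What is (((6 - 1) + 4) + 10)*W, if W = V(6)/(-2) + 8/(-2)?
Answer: -2527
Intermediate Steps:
V(x) = x + x**2 + x**3 (V(x) = (x**2 + x**3) + x = x + x**2 + x**3)
W = -133 (W = (6*(1 + 6 + 6**2))/(-2) + 8/(-2) = (6*(1 + 6 + 36))*(-1/2) + 8*(-1/2) = (6*43)*(-1/2) - 4 = 258*(-1/2) - 4 = -129 - 4 = -133)
(((6 - 1) + 4) + 10)*W = (((6 - 1) + 4) + 10)*(-133) = ((5 + 4) + 10)*(-133) = (9 + 10)*(-133) = 19*(-133) = -2527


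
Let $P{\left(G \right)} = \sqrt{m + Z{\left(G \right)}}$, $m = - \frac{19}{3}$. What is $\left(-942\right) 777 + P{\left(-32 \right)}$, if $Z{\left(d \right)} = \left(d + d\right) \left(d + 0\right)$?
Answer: $-731934 + \frac{35 \sqrt{15}}{3} \approx -7.3189 \cdot 10^{5}$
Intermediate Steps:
$Z{\left(d \right)} = 2 d^{2}$ ($Z{\left(d \right)} = 2 d d = 2 d^{2}$)
$m = - \frac{19}{3}$ ($m = \left(-19\right) \frac{1}{3} = - \frac{19}{3} \approx -6.3333$)
$P{\left(G \right)} = \sqrt{- \frac{19}{3} + 2 G^{2}}$
$\left(-942\right) 777 + P{\left(-32 \right)} = \left(-942\right) 777 + \frac{\sqrt{-57 + 18 \left(-32\right)^{2}}}{3} = -731934 + \frac{\sqrt{-57 + 18 \cdot 1024}}{3} = -731934 + \frac{\sqrt{-57 + 18432}}{3} = -731934 + \frac{\sqrt{18375}}{3} = -731934 + \frac{35 \sqrt{15}}{3}$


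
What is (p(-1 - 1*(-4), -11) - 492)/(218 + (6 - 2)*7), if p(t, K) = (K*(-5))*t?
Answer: -109/82 ≈ -1.3293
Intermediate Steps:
p(t, K) = -5*K*t (p(t, K) = (-5*K)*t = -5*K*t)
(p(-1 - 1*(-4), -11) - 492)/(218 + (6 - 2)*7) = (-5*(-11)*(-1 - 1*(-4)) - 492)/(218 + (6 - 2)*7) = (-5*(-11)*(-1 + 4) - 492)/(218 + 4*7) = (-5*(-11)*3 - 492)/(218 + 28) = (165 - 492)/246 = -327*1/246 = -109/82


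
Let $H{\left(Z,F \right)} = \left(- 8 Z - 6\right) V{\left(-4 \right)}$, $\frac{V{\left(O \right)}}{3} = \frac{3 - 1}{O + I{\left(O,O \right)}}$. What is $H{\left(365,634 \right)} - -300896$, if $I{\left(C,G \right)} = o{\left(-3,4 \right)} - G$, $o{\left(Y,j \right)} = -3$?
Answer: $306748$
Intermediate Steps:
$I{\left(C,G \right)} = -3 - G$
$V{\left(O \right)} = -2$ ($V{\left(O \right)} = 3 \frac{3 - 1}{O - \left(3 + O\right)} = 3 \frac{2}{-3} = 3 \cdot 2 \left(- \frac{1}{3}\right) = 3 \left(- \frac{2}{3}\right) = -2$)
$H{\left(Z,F \right)} = 12 + 16 Z$ ($H{\left(Z,F \right)} = \left(- 8 Z - 6\right) \left(-2\right) = \left(-6 - 8 Z\right) \left(-2\right) = 12 + 16 Z$)
$H{\left(365,634 \right)} - -300896 = \left(12 + 16 \cdot 365\right) - -300896 = \left(12 + 5840\right) + 300896 = 5852 + 300896 = 306748$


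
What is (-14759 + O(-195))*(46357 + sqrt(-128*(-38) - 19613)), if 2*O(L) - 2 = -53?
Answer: -1370730133/2 - 206983*I*sqrt(301)/2 ≈ -6.8537e+8 - 1.7955e+6*I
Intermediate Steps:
O(L) = -51/2 (O(L) = 1 + (1/2)*(-53) = 1 - 53/2 = -51/2)
(-14759 + O(-195))*(46357 + sqrt(-128*(-38) - 19613)) = (-14759 - 51/2)*(46357 + sqrt(-128*(-38) - 19613)) = -29569*(46357 + sqrt(4864 - 19613))/2 = -29569*(46357 + sqrt(-14749))/2 = -29569*(46357 + 7*I*sqrt(301))/2 = -1370730133/2 - 206983*I*sqrt(301)/2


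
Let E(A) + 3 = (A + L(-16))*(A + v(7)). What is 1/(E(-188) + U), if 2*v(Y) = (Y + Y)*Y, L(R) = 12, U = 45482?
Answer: 1/69943 ≈ 1.4297e-5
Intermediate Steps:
v(Y) = Y² (v(Y) = ((Y + Y)*Y)/2 = ((2*Y)*Y)/2 = (2*Y²)/2 = Y²)
E(A) = -3 + (12 + A)*(49 + A) (E(A) = -3 + (A + 12)*(A + 7²) = -3 + (12 + A)*(A + 49) = -3 + (12 + A)*(49 + A))
1/(E(-188) + U) = 1/((585 + (-188)² + 61*(-188)) + 45482) = 1/((585 + 35344 - 11468) + 45482) = 1/(24461 + 45482) = 1/69943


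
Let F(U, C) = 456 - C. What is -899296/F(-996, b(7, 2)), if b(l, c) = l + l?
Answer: -449648/221 ≈ -2034.6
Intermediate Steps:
b(l, c) = 2*l
-899296/F(-996, b(7, 2)) = -899296/(456 - 2*7) = -899296/(456 - 1*14) = -899296/(456 - 14) = -899296/442 = -899296*1/442 = -449648/221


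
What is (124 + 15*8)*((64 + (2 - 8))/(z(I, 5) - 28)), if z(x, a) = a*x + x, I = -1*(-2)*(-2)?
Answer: -3538/13 ≈ -272.15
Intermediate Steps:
I = -4 (I = 2*(-2) = -4)
z(x, a) = x + a*x
(124 + 15*8)*((64 + (2 - 8))/(z(I, 5) - 28)) = (124 + 15*8)*((64 + (2 - 8))/(-4*(1 + 5) - 28)) = (124 + 120)*((64 - 6)/(-4*6 - 28)) = 244*(58/(-24 - 28)) = 244*(58/(-52)) = 244*(58*(-1/52)) = 244*(-29/26) = -3538/13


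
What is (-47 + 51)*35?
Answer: 140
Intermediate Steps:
(-47 + 51)*35 = 4*35 = 140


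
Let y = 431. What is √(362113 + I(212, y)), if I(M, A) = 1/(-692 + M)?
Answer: √5214427170/120 ≈ 601.76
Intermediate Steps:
√(362113 + I(212, y)) = √(362113 + 1/(-692 + 212)) = √(362113 + 1/(-480)) = √(362113 - 1/480) = √(173814239/480) = √5214427170/120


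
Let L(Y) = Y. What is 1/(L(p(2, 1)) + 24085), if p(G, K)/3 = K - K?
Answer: 1/24085 ≈ 4.1520e-5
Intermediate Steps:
p(G, K) = 0 (p(G, K) = 3*(K - K) = 3*0 = 0)
1/(L(p(2, 1)) + 24085) = 1/(0 + 24085) = 1/24085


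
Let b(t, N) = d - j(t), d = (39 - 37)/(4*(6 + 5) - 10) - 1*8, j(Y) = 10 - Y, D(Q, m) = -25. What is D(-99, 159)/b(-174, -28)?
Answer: 425/3263 ≈ 0.13025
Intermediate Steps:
d = -135/17 (d = 2/(4*11 - 10) - 8 = 2/(44 - 10) - 8 = 2/34 - 8 = 2*(1/34) - 8 = 1/17 - 8 = -135/17 ≈ -7.9412)
b(t, N) = -305/17 + t (b(t, N) = -135/17 - (10 - t) = -135/17 + (-10 + t) = -305/17 + t)
D(-99, 159)/b(-174, -28) = -25/(-305/17 - 174) = -25/(-3263/17) = -25*(-17/3263) = 425/3263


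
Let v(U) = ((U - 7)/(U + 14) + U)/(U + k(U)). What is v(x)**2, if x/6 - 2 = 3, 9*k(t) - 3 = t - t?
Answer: 16232841/16032016 ≈ 1.0125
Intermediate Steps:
k(t) = 1/3 (k(t) = 1/3 + (t - t)/9 = 1/3 + (1/9)*0 = 1/3 + 0 = 1/3)
x = 30 (x = 12 + 6*3 = 12 + 18 = 30)
v(U) = (U + (-7 + U)/(14 + U))/(1/3 + U) (v(U) = ((U - 7)/(U + 14) + U)/(U + 1/3) = ((-7 + U)/(14 + U) + U)/(1/3 + U) = (U + (-7 + U)/(14 + U))/(1/3 + U))
v(x)**2 = (3*(-7 + 30**2 + 15*30)/(14 + 3*30**2 + 43*30))**2 = (3*(-7 + 900 + 450)/(14 + 3*900 + 1290))**2 = (3*1343/(14 + 2700 + 1290))**2 = (3*1343/4004)**2 = (3*(1/4004)*1343)**2 = (4029/4004)**2 = 16232841/16032016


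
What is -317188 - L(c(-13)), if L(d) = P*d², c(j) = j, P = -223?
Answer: -279501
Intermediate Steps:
L(d) = -223*d²
-317188 - L(c(-13)) = -317188 - (-223)*(-13)² = -317188 - (-223)*169 = -317188 - 1*(-37687) = -317188 + 37687 = -279501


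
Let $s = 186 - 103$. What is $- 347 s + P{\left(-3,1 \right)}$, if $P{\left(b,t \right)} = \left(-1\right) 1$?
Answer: $-28802$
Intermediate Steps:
$P{\left(b,t \right)} = -1$
$s = 83$
$- 347 s + P{\left(-3,1 \right)} = \left(-347\right) 83 - 1 = -28801 - 1 = -28802$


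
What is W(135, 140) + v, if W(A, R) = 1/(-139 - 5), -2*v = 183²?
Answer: -2411209/144 ≈ -16745.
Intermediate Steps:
v = -33489/2 (v = -½*183² = -½*33489 = -33489/2 ≈ -16745.)
W(A, R) = -1/144 (W(A, R) = 1/(-144) = -1/144)
W(135, 140) + v = -1/144 - 33489/2 = -2411209/144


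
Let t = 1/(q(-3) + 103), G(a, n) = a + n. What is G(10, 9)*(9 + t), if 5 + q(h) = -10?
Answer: 15067/88 ≈ 171.22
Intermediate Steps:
q(h) = -15 (q(h) = -5 - 10 = -15)
t = 1/88 (t = 1/(-15 + 103) = 1/88 ≈ 0.011364)
G(10, 9)*(9 + t) = (10 + 9)*(9 + 1/88) = 19*(793/88) = 15067/88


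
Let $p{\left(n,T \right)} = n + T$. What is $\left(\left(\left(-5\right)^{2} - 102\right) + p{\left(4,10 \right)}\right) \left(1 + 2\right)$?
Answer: $-189$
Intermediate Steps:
$p{\left(n,T \right)} = T + n$
$\left(\left(\left(-5\right)^{2} - 102\right) + p{\left(4,10 \right)}\right) \left(1 + 2\right) = \left(\left(\left(-5\right)^{2} - 102\right) + \left(10 + 4\right)\right) \left(1 + 2\right) = \left(\left(25 - 102\right) + 14\right) 3 = \left(-77 + 14\right) 3 = \left(-63\right) 3 = -189$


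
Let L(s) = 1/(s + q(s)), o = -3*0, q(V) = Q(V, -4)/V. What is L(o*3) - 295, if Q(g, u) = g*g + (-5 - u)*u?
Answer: -295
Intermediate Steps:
Q(g, u) = g**2 + u*(-5 - u)
q(V) = (4 + V**2)/V (q(V) = (V**2 - 1*(-4)**2 - 5*(-4))/V = (V**2 - 1*16 + 20)/V = (V**2 - 16 + 20)/V = (4 + V**2)/V)
o = 0
L(s) = 1/(2*s + 4/s) (L(s) = 1/(s + (s + 4/s)) = 1/(2*s + 4/s))
L(o*3) - 295 = (0*3)/(2*(2 + (0*3)**2)) - 295 = (1/2)*0/(2 + 0**2) - 295 = (1/2)*0/(2 + 0) - 295 = (1/2)*0/2 - 295 = (1/2)*0*(1/2) - 295 = 0 - 295 = -295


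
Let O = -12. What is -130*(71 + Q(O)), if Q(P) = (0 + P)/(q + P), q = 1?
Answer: -103090/11 ≈ -9371.8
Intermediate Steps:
Q(P) = P/(1 + P) (Q(P) = (0 + P)/(1 + P) = P/(1 + P))
-130*(71 + Q(O)) = -130*(71 - 12/(1 - 12)) = -130*(71 - 12/(-11)) = -130*(71 - 12*(-1/11)) = -130*(71 + 12/11) = -130*793/11 = -103090/11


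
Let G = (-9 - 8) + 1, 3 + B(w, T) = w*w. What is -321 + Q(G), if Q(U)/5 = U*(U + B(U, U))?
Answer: -19281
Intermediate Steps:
B(w, T) = -3 + w² (B(w, T) = -3 + w*w = -3 + w²)
G = -16 (G = -17 + 1 = -16)
Q(U) = 5*U*(-3 + U + U²) (Q(U) = 5*(U*(U + (-3 + U²))) = 5*(U*(-3 + U + U²)) = 5*U*(-3 + U + U²))
-321 + Q(G) = -321 + 5*(-16)*(-3 - 16 + (-16)²) = -321 + 5*(-16)*(-3 - 16 + 256) = -321 + 5*(-16)*237 = -321 - 18960 = -19281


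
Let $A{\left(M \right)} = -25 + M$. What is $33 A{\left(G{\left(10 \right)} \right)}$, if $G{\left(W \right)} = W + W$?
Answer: $-165$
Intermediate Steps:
$G{\left(W \right)} = 2 W$
$33 A{\left(G{\left(10 \right)} \right)} = 33 \left(-25 + 2 \cdot 10\right) = 33 \left(-25 + 20\right) = 33 \left(-5\right) = -165$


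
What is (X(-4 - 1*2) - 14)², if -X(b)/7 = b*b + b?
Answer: 50176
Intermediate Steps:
X(b) = -7*b - 7*b² (X(b) = -7*(b*b + b) = -7*(b² + b) = -7*(b + b²) = -7*b - 7*b²)
(X(-4 - 1*2) - 14)² = (-7*(-4 - 1*2)*(1 + (-4 - 1*2)) - 14)² = (-7*(-4 - 2)*(1 + (-4 - 2)) - 14)² = (-7*(-6)*(1 - 6) - 14)² = (-7*(-6)*(-5) - 14)² = (-210 - 14)² = (-224)² = 50176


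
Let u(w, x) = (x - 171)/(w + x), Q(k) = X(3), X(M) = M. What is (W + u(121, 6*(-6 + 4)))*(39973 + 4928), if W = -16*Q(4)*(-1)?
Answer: 226705149/109 ≈ 2.0799e+6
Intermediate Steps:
Q(k) = 3
W = 48 (W = -16*3*(-1) = -48*(-1) = 48)
u(w, x) = (-171 + x)/(w + x)
(W + u(121, 6*(-6 + 4)))*(39973 + 4928) = (48 + (-171 + 6*(-6 + 4))/(121 + 6*(-6 + 4)))*(39973 + 4928) = (48 + (-171 + 6*(-2))/(121 + 6*(-2)))*44901 = (48 + (-171 - 12)/(121 - 12))*44901 = (48 - 183/109)*44901 = (5049/109)*44901 = 226705149/109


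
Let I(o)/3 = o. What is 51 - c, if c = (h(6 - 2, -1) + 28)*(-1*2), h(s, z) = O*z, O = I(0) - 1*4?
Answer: 115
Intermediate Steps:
I(o) = 3*o
O = -4 (O = 3*0 - 1*4 = 0 - 4 = -4)
h(s, z) = -4*z
c = -64 (c = (-4*(-1) + 28)*(-1*2) = (4 + 28)*(-2) = 32*(-2) = -64)
51 - c = 51 - 1*(-64) = 51 + 64 = 115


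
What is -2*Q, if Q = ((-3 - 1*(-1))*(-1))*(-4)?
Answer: 16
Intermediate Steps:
Q = -8 (Q = ((-3 + 1)*(-1))*(-4) = -2*(-1)*(-4) = 2*(-4) = -8)
-2*Q = -2*(-8) = 16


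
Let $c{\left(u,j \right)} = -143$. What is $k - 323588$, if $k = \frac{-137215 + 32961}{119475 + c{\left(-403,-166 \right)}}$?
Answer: $- \frac{19307253735}{59666} \approx -3.2359 \cdot 10^{5}$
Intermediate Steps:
$k = - \frac{52127}{59666}$ ($k = \frac{-137215 + 32961}{119475 - 143} = - \frac{104254}{119332} = \left(-104254\right) \frac{1}{119332} = - \frac{52127}{59666} \approx -0.87365$)
$k - 323588 = - \frac{52127}{59666} - 323588 = - \frac{19307253735}{59666}$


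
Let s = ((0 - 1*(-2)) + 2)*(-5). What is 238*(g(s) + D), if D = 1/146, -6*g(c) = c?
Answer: 174097/219 ≈ 794.96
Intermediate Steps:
s = -20 (s = ((0 + 2) + 2)*(-5) = (2 + 2)*(-5) = 4*(-5) = -20)
g(c) = -c/6
D = 1/146 ≈ 0.0068493
238*(g(s) + D) = 238*(-⅙*(-20) + 1/146) = 238*(10/3 + 1/146) = 238*(1463/438) = 174097/219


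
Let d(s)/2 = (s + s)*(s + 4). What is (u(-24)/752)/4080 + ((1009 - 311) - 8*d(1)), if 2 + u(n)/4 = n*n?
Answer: 206334047/383520 ≈ 538.00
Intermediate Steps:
u(n) = -8 + 4*n² (u(n) = -8 + 4*(n*n) = -8 + 4*n²)
d(s) = 4*s*(4 + s) (d(s) = 2*((s + s)*(s + 4)) = 2*((2*s)*(4 + s)) = 2*(2*s*(4 + s)) = 4*s*(4 + s))
(u(-24)/752)/4080 + ((1009 - 311) - 8*d(1)) = ((-8 + 4*(-24)²)/752)/4080 + ((1009 - 311) - 32*(4 + 1)) = ((-8 + 4*576)*(1/752))*(1/4080) + (698 - 32*5) = ((-8 + 2304)*(1/752))*(1/4080) + (698 - 8*20) = (2296*(1/752))*(1/4080) + (698 - 160) = (287/94)*(1/4080) + 538 = 287/383520 + 538 = 206334047/383520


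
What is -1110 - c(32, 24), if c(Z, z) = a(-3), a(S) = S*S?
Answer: -1119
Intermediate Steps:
a(S) = S²
c(Z, z) = 9 (c(Z, z) = (-3)² = 9)
-1110 - c(32, 24) = -1110 - 1*9 = -1110 - 9 = -1119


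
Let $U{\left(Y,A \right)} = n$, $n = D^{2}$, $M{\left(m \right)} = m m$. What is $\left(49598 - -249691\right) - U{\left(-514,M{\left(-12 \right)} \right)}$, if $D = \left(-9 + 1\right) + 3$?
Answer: $299264$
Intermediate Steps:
$M{\left(m \right)} = m^{2}$
$D = -5$ ($D = -8 + 3 = -5$)
$n = 25$ ($n = \left(-5\right)^{2} = 25$)
$U{\left(Y,A \right)} = 25$
$\left(49598 - -249691\right) - U{\left(-514,M{\left(-12 \right)} \right)} = \left(49598 - -249691\right) - 25 = \left(49598 + 249691\right) - 25 = 299289 - 25 = 299264$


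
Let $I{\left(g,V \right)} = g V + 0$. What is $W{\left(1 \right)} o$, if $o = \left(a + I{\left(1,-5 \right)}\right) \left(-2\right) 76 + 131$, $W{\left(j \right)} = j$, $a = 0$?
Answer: $891$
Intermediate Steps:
$I{\left(g,V \right)} = V g$ ($I{\left(g,V \right)} = V g + 0 = V g$)
$o = 891$ ($o = \left(0 - 5\right) \left(-2\right) 76 + 131 = \left(-5\right) \left(-2\right) 76 + 131 = 10 \cdot 76 + 131 = 760 + 131 = 891$)
$W{\left(1 \right)} o = 1 \cdot 891 = 891$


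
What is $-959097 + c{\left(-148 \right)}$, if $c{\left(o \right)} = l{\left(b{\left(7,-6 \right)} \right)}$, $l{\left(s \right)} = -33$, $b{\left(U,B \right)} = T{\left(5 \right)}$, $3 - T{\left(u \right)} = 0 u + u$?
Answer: $-959130$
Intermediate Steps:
$T{\left(u \right)} = 3 - u$ ($T{\left(u \right)} = 3 - \left(0 u + u\right) = 3 - \left(0 + u\right) = 3 - u$)
$b{\left(U,B \right)} = -2$ ($b{\left(U,B \right)} = 3 - 5 = -2$)
$c{\left(o \right)} = -33$
$-959097 + c{\left(-148 \right)} = -959097 - 33 = -959130$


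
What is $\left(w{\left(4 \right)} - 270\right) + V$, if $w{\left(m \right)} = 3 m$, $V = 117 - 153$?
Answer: $-294$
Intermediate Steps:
$V = -36$ ($V = 117 - 153 = -36$)
$\left(w{\left(4 \right)} - 270\right) + V = \left(3 \cdot 4 - 270\right) - 36 = \left(12 - 270\right) - 36 = -258 - 36 = -294$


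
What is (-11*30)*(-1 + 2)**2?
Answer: -330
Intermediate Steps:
(-11*30)*(-1 + 2)**2 = -330*1**2 = -330*1 = -330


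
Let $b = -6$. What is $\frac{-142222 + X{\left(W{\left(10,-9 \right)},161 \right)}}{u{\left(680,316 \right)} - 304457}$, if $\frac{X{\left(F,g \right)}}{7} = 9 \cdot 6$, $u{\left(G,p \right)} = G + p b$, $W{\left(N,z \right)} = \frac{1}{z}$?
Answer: $\frac{141844}{305673} \approx 0.46404$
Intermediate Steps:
$u{\left(G,p \right)} = G - 6 p$ ($u{\left(G,p \right)} = G + p \left(-6\right) = G - 6 p$)
$X{\left(F,g \right)} = 378$ ($X{\left(F,g \right)} = 7 \cdot 9 \cdot 6 = 7 \cdot 54 = 378$)
$\frac{-142222 + X{\left(W{\left(10,-9 \right)},161 \right)}}{u{\left(680,316 \right)} - 304457} = \frac{-142222 + 378}{\left(680 - 1896\right) - 304457} = - \frac{141844}{\left(680 - 1896\right) - 304457} = - \frac{141844}{-1216 - 304457} = - \frac{141844}{-305673} = \left(-141844\right) \left(- \frac{1}{305673}\right) = \frac{141844}{305673}$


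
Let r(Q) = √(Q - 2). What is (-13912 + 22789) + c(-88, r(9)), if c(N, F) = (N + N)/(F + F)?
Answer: 8877 - 88*√7/7 ≈ 8843.7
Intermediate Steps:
r(Q) = √(-2 + Q)
c(N, F) = N/F (c(N, F) = (2*N)/((2*F)) = (2*N)*(1/(2*F)) = N/F)
(-13912 + 22789) + c(-88, r(9)) = (-13912 + 22789) - 88/√(-2 + 9) = 8877 - 88*√7/7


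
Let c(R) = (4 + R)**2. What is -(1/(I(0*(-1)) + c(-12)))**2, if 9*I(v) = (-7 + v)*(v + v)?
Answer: -1/4096 ≈ -0.00024414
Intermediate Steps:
I(v) = 2*v*(-7 + v)/9 (I(v) = ((-7 + v)*(v + v))/9 = ((-7 + v)*(2*v))/9 = (2*v*(-7 + v))/9 = 2*v*(-7 + v)/9)
-(1/(I(0*(-1)) + c(-12)))**2 = -(1/(2*(0*(-1))*(-7 + 0*(-1))/9 + (4 - 12)**2))**2 = -(1/((2/9)*0*(-7 + 0) + (-8)**2))**2 = -(1/((2/9)*0*(-7) + 64))**2 = -(1/(0 + 64))**2 = -(1/64)**2 = -1*1/4096 = -1/4096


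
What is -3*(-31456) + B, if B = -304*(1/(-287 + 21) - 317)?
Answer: 1335160/7 ≈ 1.9074e+5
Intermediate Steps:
B = 674584/7 (B = -304*(1/(-266) - 317) = -304*(-1/266 - 317) = -304*(-84323/266) = 674584/7 ≈ 96369.)
-3*(-31456) + B = -3*(-31456) + 674584/7 = 94368 + 674584/7 = 1335160/7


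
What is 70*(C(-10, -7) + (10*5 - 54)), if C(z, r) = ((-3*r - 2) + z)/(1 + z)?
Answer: -350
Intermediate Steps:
C(z, r) = (-2 + z - 3*r)/(1 + z) (C(z, r) = ((-2 - 3*r) + z)/(1 + z) = (-2 + z - 3*r)/(1 + z))
70*(C(-10, -7) + (10*5 - 54)) = 70*((-2 - 10 - 3*(-7))/(1 - 10) + (10*5 - 54)) = 70*((-2 - 10 + 21)/(-9) + (50 - 54)) = 70*(-1/9*9 - 4) = 70*(-1 - 4) = 70*(-5) = -350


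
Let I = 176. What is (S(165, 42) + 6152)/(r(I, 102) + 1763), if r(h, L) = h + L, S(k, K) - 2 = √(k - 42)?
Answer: 6154/2041 + √123/2041 ≈ 3.0206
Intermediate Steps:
S(k, K) = 2 + √(-42 + k) (S(k, K) = 2 + √(k - 42) = 2 + √(-42 + k))
r(h, L) = L + h
(S(165, 42) + 6152)/(r(I, 102) + 1763) = ((2 + √(-42 + 165)) + 6152)/((102 + 176) + 1763) = ((2 + √123) + 6152)/(278 + 1763) = (6154 + √123)/2041 = (6154 + √123)*(1/2041) = 6154/2041 + √123/2041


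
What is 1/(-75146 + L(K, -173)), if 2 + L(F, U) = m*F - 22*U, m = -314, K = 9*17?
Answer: -1/119384 ≈ -8.3763e-6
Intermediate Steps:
K = 153
L(F, U) = -2 - 314*F - 22*U (L(F, U) = -2 + (-314*F - 22*U) = -2 - 314*F - 22*U)
1/(-75146 + L(K, -173)) = 1/(-75146 + (-2 - 314*153 - 22*(-173))) = 1/(-75146 + (-2 - 48042 + 3806)) = 1/(-75146 - 44238) = 1/(-119384) = -1/119384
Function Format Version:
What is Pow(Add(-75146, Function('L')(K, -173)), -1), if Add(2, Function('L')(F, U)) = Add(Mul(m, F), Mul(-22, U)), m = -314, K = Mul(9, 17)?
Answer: Rational(-1, 119384) ≈ -8.3763e-6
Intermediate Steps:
K = 153
Function('L')(F, U) = Add(-2, Mul(-314, F), Mul(-22, U)) (Function('L')(F, U) = Add(-2, Add(Mul(-314, F), Mul(-22, U))) = Add(-2, Mul(-314, F), Mul(-22, U)))
Pow(Add(-75146, Function('L')(K, -173)), -1) = Pow(Add(-75146, Add(-2, Mul(-314, 153), Mul(-22, -173))), -1) = Pow(Add(-75146, Add(-2, -48042, 3806)), -1) = Pow(Add(-75146, -44238), -1) = Pow(-119384, -1) = Rational(-1, 119384)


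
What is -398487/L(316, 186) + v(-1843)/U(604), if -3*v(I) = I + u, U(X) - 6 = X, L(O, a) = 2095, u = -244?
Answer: -144971789/766770 ≈ -189.07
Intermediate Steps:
U(X) = 6 + X
v(I) = 244/3 - I/3 (v(I) = -(I - 244)/3 = -(-244 + I)/3 = 244/3 - I/3)
-398487/L(316, 186) + v(-1843)/U(604) = -398487/2095 + (244/3 - ⅓*(-1843))/(6 + 604) = -398487*1/2095 + (244/3 + 1843/3)/610 = -398487/2095 + (2087/3)*(1/610) = -398487/2095 + 2087/1830 = -144971789/766770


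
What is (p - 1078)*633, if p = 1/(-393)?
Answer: -89391205/131 ≈ -6.8238e+5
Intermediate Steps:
p = -1/393 ≈ -0.0025445
(p - 1078)*633 = (-1/393 - 1078)*633 = -423655/393*633 = -89391205/131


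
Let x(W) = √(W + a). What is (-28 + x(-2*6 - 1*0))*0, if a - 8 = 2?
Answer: 0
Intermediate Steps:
a = 10 (a = 8 + 2 = 10)
x(W) = √(10 + W) (x(W) = √(W + 10) = √(10 + W))
(-28 + x(-2*6 - 1*0))*0 = (-28 + √(10 + (-2*6 - 1*0)))*0 = (-28 + √(10 + (-12 + 0)))*0 = (-28 + √(10 - 12))*0 = (-28 + √(-2))*0 = (-28 + I*√2)*0 = 0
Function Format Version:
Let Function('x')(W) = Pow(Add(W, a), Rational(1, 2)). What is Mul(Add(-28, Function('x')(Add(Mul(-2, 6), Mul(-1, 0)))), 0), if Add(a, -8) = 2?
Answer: 0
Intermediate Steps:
a = 10 (a = Add(8, 2) = 10)
Function('x')(W) = Pow(Add(10, W), Rational(1, 2)) (Function('x')(W) = Pow(Add(W, 10), Rational(1, 2)) = Pow(Add(10, W), Rational(1, 2)))
Mul(Add(-28, Function('x')(Add(Mul(-2, 6), Mul(-1, 0)))), 0) = Mul(Add(-28, Pow(Add(10, Add(Mul(-2, 6), Mul(-1, 0))), Rational(1, 2))), 0) = Mul(Add(-28, Pow(Add(10, Add(-12, 0)), Rational(1, 2))), 0) = Mul(Add(-28, Pow(Add(10, -12), Rational(1, 2))), 0) = Mul(Add(-28, Pow(-2, Rational(1, 2))), 0) = Mul(Add(-28, Mul(I, Pow(2, Rational(1, 2)))), 0) = 0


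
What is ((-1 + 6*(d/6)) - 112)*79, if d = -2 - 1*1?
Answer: -9164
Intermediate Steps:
d = -3 (d = -2 - 1 = -3)
((-1 + 6*(d/6)) - 112)*79 = ((-1 + 6*(-3/6)) - 112)*79 = ((-1 + 6*(-3*⅙)) - 112)*79 = ((-1 + 6*(-½)) - 112)*79 = ((-1 - 3) - 112)*79 = (-4 - 112)*79 = -116*79 = -9164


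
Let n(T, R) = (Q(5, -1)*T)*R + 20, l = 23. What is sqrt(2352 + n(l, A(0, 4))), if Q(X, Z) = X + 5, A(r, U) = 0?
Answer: 2*sqrt(593) ≈ 48.703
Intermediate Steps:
Q(X, Z) = 5 + X
n(T, R) = 20 + 10*R*T (n(T, R) = ((5 + 5)*T)*R + 20 = (10*T)*R + 20 = 10*R*T + 20 = 20 + 10*R*T)
sqrt(2352 + n(l, A(0, 4))) = sqrt(2352 + (20 + 10*0*23)) = sqrt(2352 + (20 + 0)) = sqrt(2352 + 20) = sqrt(2372) = 2*sqrt(593)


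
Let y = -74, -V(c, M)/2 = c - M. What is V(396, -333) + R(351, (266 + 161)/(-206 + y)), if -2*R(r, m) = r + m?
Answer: -130619/80 ≈ -1632.7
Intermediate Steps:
V(c, M) = -2*c + 2*M (V(c, M) = -2*(c - M) = -2*c + 2*M)
R(r, m) = -m/2 - r/2 (R(r, m) = -(r + m)/2 = -(m + r)/2 = -m/2 - r/2)
V(396, -333) + R(351, (266 + 161)/(-206 + y)) = (-2*396 + 2*(-333)) + (-(266 + 161)/(2*(-206 - 74)) - ½*351) = (-792 - 666) + (-427/(2*(-280)) - 351/2) = -1458 + (-427*(-1)/(2*280) - 351/2) = -1458 + (-½*(-61/40) - 351/2) = -1458 + (61/80 - 351/2) = -1458 - 13979/80 = -130619/80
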